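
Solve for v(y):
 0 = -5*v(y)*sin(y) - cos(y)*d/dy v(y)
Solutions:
 v(y) = C1*cos(y)^5


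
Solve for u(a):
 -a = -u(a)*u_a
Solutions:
 u(a) = -sqrt(C1 + a^2)
 u(a) = sqrt(C1 + a^2)


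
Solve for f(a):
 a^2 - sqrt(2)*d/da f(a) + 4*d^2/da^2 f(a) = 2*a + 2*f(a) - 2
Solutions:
 f(a) = C1*exp(a*(sqrt(2) + sqrt(34))/8) + C2*exp(a*(-sqrt(34) + sqrt(2))/8) + a^2/2 - a - sqrt(2)*a/2 + sqrt(2)/2 + 7/2


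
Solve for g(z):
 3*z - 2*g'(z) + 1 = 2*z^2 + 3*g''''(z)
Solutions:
 g(z) = C1 + C4*exp(-2^(1/3)*3^(2/3)*z/3) - z^3/3 + 3*z^2/4 + z/2 + (C2*sin(2^(1/3)*3^(1/6)*z/2) + C3*cos(2^(1/3)*3^(1/6)*z/2))*exp(2^(1/3)*3^(2/3)*z/6)


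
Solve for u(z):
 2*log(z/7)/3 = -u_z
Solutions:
 u(z) = C1 - 2*z*log(z)/3 + 2*z/3 + 2*z*log(7)/3


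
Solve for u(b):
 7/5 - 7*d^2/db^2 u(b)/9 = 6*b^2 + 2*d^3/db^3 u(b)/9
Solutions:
 u(b) = C1 + C2*b + C3*exp(-7*b/2) - 9*b^4/14 + 36*b^3/49 + 927*b^2/3430


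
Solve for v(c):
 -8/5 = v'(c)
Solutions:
 v(c) = C1 - 8*c/5


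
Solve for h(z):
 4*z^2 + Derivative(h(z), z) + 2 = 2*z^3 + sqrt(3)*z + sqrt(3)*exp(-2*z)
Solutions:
 h(z) = C1 + z^4/2 - 4*z^3/3 + sqrt(3)*z^2/2 - 2*z - sqrt(3)*exp(-2*z)/2


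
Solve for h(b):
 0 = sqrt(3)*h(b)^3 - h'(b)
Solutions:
 h(b) = -sqrt(2)*sqrt(-1/(C1 + sqrt(3)*b))/2
 h(b) = sqrt(2)*sqrt(-1/(C1 + sqrt(3)*b))/2


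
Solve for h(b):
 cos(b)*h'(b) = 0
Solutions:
 h(b) = C1


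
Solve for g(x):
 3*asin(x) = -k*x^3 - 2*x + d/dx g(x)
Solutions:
 g(x) = C1 + k*x^4/4 + x^2 + 3*x*asin(x) + 3*sqrt(1 - x^2)


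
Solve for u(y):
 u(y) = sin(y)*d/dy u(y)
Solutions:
 u(y) = C1*sqrt(cos(y) - 1)/sqrt(cos(y) + 1)


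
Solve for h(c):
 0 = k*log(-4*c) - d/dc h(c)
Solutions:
 h(c) = C1 + c*k*log(-c) + c*k*(-1 + 2*log(2))


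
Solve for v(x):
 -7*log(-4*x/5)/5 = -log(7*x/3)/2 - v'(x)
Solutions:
 v(x) = C1 + 9*x*log(x)/10 + x*(-14*log(5) - 5*log(7) - 9 + 5*log(3) + 28*log(2) + 14*I*pi)/10


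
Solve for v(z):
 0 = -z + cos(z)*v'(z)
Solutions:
 v(z) = C1 + Integral(z/cos(z), z)


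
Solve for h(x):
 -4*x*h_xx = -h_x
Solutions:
 h(x) = C1 + C2*x^(5/4)


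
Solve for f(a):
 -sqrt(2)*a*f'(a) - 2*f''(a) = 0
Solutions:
 f(a) = C1 + C2*erf(2^(1/4)*a/2)


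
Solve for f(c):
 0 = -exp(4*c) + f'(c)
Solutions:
 f(c) = C1 + exp(4*c)/4


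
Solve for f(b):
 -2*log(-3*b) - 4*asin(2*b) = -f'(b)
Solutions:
 f(b) = C1 + 2*b*log(-b) + 4*b*asin(2*b) - 2*b + 2*b*log(3) + 2*sqrt(1 - 4*b^2)


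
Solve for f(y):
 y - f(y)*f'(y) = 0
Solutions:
 f(y) = -sqrt(C1 + y^2)
 f(y) = sqrt(C1 + y^2)


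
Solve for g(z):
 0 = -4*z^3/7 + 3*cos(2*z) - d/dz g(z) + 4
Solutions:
 g(z) = C1 - z^4/7 + 4*z + 3*sin(z)*cos(z)


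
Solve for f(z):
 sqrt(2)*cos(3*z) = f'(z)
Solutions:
 f(z) = C1 + sqrt(2)*sin(3*z)/3


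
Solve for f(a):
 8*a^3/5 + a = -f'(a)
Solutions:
 f(a) = C1 - 2*a^4/5 - a^2/2


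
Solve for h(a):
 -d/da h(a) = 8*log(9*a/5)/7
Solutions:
 h(a) = C1 - 8*a*log(a)/7 - 16*a*log(3)/7 + 8*a/7 + 8*a*log(5)/7


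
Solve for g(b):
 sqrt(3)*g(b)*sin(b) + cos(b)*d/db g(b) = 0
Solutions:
 g(b) = C1*cos(b)^(sqrt(3))


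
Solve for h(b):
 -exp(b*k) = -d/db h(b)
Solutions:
 h(b) = C1 + exp(b*k)/k


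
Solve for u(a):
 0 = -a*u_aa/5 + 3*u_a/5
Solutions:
 u(a) = C1 + C2*a^4


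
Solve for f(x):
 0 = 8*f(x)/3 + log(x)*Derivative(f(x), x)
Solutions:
 f(x) = C1*exp(-8*li(x)/3)


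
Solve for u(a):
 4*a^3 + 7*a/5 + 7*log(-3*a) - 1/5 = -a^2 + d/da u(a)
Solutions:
 u(a) = C1 + a^4 + a^3/3 + 7*a^2/10 + 7*a*log(-a) + a*(-36/5 + 7*log(3))


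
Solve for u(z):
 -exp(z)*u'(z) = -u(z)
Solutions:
 u(z) = C1*exp(-exp(-z))


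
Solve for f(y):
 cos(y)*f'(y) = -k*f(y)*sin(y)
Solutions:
 f(y) = C1*exp(k*log(cos(y)))


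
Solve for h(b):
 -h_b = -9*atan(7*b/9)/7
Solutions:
 h(b) = C1 + 9*b*atan(7*b/9)/7 - 81*log(49*b^2 + 81)/98


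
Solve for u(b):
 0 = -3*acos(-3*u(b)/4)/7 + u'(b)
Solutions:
 Integral(1/acos(-3*_y/4), (_y, u(b))) = C1 + 3*b/7


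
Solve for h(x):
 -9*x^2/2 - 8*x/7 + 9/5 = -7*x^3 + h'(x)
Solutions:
 h(x) = C1 + 7*x^4/4 - 3*x^3/2 - 4*x^2/7 + 9*x/5


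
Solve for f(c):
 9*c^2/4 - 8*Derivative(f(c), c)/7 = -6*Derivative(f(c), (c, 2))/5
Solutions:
 f(c) = C1 + C2*exp(20*c/21) + 21*c^3/32 + 1323*c^2/640 + 27783*c/6400


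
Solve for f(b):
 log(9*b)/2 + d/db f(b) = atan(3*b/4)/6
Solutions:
 f(b) = C1 - b*log(b)/2 + b*atan(3*b/4)/6 - b*log(3) + b/2 - log(9*b^2 + 16)/9


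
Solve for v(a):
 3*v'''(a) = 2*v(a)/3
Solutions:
 v(a) = C3*exp(6^(1/3)*a/3) + (C1*sin(2^(1/3)*3^(5/6)*a/6) + C2*cos(2^(1/3)*3^(5/6)*a/6))*exp(-6^(1/3)*a/6)


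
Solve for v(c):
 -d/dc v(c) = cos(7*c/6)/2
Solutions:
 v(c) = C1 - 3*sin(7*c/6)/7


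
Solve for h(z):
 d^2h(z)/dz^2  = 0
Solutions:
 h(z) = C1 + C2*z


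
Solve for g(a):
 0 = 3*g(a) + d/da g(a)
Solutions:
 g(a) = C1*exp(-3*a)


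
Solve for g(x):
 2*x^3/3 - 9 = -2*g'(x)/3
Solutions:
 g(x) = C1 - x^4/4 + 27*x/2


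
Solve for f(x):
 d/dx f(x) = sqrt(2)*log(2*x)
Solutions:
 f(x) = C1 + sqrt(2)*x*log(x) - sqrt(2)*x + sqrt(2)*x*log(2)


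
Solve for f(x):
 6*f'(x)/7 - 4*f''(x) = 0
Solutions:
 f(x) = C1 + C2*exp(3*x/14)


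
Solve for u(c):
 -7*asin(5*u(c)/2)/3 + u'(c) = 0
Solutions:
 Integral(1/asin(5*_y/2), (_y, u(c))) = C1 + 7*c/3


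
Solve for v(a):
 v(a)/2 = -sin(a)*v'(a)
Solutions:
 v(a) = C1*(cos(a) + 1)^(1/4)/(cos(a) - 1)^(1/4)


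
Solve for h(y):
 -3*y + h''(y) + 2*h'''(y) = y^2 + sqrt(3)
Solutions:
 h(y) = C1 + C2*y + C3*exp(-y/2) + y^4/12 - y^3/6 + y^2*(sqrt(3)/2 + 1)


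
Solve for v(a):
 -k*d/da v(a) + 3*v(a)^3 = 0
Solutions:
 v(a) = -sqrt(2)*sqrt(-k/(C1*k + 3*a))/2
 v(a) = sqrt(2)*sqrt(-k/(C1*k + 3*a))/2


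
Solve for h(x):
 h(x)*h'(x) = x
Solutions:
 h(x) = -sqrt(C1 + x^2)
 h(x) = sqrt(C1 + x^2)


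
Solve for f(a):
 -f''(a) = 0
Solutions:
 f(a) = C1 + C2*a


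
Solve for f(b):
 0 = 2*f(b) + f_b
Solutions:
 f(b) = C1*exp(-2*b)


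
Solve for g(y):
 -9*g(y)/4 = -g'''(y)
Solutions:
 g(y) = C3*exp(2^(1/3)*3^(2/3)*y/2) + (C1*sin(3*2^(1/3)*3^(1/6)*y/4) + C2*cos(3*2^(1/3)*3^(1/6)*y/4))*exp(-2^(1/3)*3^(2/3)*y/4)


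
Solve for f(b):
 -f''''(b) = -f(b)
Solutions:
 f(b) = C1*exp(-b) + C2*exp(b) + C3*sin(b) + C4*cos(b)


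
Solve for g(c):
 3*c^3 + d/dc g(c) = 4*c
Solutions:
 g(c) = C1 - 3*c^4/4 + 2*c^2


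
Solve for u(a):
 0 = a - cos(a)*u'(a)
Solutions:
 u(a) = C1 + Integral(a/cos(a), a)


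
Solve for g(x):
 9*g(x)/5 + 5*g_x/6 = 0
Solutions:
 g(x) = C1*exp(-54*x/25)


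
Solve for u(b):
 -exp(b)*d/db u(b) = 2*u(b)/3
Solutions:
 u(b) = C1*exp(2*exp(-b)/3)


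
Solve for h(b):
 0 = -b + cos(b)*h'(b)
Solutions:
 h(b) = C1 + Integral(b/cos(b), b)


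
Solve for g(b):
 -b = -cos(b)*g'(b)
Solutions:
 g(b) = C1 + Integral(b/cos(b), b)


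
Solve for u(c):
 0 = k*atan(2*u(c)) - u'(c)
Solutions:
 Integral(1/atan(2*_y), (_y, u(c))) = C1 + c*k


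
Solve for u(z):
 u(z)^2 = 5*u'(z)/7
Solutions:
 u(z) = -5/(C1 + 7*z)


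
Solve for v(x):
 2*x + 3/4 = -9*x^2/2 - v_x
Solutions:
 v(x) = C1 - 3*x^3/2 - x^2 - 3*x/4


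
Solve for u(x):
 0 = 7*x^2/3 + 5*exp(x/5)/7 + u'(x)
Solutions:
 u(x) = C1 - 7*x^3/9 - 25*exp(x/5)/7


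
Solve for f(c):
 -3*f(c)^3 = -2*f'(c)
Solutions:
 f(c) = -sqrt(-1/(C1 + 3*c))
 f(c) = sqrt(-1/(C1 + 3*c))


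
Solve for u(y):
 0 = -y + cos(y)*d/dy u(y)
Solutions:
 u(y) = C1 + Integral(y/cos(y), y)


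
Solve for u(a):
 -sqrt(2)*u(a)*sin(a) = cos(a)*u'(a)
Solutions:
 u(a) = C1*cos(a)^(sqrt(2))


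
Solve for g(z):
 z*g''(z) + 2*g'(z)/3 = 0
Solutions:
 g(z) = C1 + C2*z^(1/3)


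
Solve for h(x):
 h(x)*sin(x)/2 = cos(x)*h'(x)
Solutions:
 h(x) = C1/sqrt(cos(x))


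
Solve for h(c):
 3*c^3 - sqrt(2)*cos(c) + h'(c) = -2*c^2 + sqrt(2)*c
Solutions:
 h(c) = C1 - 3*c^4/4 - 2*c^3/3 + sqrt(2)*c^2/2 + sqrt(2)*sin(c)


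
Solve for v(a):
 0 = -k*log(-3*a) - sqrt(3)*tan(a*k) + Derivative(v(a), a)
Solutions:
 v(a) = C1 + a*k*(log(-a) - 1) + a*k*log(3) + sqrt(3)*Piecewise((-log(cos(a*k))/k, Ne(k, 0)), (0, True))


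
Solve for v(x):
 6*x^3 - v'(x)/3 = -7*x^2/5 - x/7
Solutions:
 v(x) = C1 + 9*x^4/2 + 7*x^3/5 + 3*x^2/14


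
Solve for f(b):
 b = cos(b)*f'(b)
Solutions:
 f(b) = C1 + Integral(b/cos(b), b)


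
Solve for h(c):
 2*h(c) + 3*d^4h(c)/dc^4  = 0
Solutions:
 h(c) = (C1*sin(6^(3/4)*c/6) + C2*cos(6^(3/4)*c/6))*exp(-6^(3/4)*c/6) + (C3*sin(6^(3/4)*c/6) + C4*cos(6^(3/4)*c/6))*exp(6^(3/4)*c/6)


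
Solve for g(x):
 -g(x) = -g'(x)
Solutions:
 g(x) = C1*exp(x)


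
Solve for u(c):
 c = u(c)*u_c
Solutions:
 u(c) = -sqrt(C1 + c^2)
 u(c) = sqrt(C1 + c^2)


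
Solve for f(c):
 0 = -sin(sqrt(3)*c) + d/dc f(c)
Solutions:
 f(c) = C1 - sqrt(3)*cos(sqrt(3)*c)/3


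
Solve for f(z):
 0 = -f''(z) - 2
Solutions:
 f(z) = C1 + C2*z - z^2


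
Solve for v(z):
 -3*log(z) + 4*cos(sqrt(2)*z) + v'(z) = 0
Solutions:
 v(z) = C1 + 3*z*log(z) - 3*z - 2*sqrt(2)*sin(sqrt(2)*z)


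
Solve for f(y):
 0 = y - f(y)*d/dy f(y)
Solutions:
 f(y) = -sqrt(C1 + y^2)
 f(y) = sqrt(C1 + y^2)


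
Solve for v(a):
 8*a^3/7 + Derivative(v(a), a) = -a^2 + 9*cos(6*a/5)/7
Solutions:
 v(a) = C1 - 2*a^4/7 - a^3/3 + 15*sin(6*a/5)/14


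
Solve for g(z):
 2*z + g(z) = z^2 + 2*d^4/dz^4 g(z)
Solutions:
 g(z) = C1*exp(-2^(3/4)*z/2) + C2*exp(2^(3/4)*z/2) + C3*sin(2^(3/4)*z/2) + C4*cos(2^(3/4)*z/2) + z^2 - 2*z


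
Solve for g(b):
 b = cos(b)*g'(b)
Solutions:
 g(b) = C1 + Integral(b/cos(b), b)


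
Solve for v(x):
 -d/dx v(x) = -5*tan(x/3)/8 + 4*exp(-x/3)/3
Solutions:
 v(x) = C1 + 15*log(tan(x/3)^2 + 1)/16 + 4*exp(-x/3)


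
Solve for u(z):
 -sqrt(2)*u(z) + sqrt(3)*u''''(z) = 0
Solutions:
 u(z) = C1*exp(-2^(1/8)*3^(7/8)*z/3) + C2*exp(2^(1/8)*3^(7/8)*z/3) + C3*sin(2^(1/8)*3^(7/8)*z/3) + C4*cos(2^(1/8)*3^(7/8)*z/3)


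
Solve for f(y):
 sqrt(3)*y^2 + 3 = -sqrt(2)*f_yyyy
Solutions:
 f(y) = C1 + C2*y + C3*y^2 + C4*y^3 - sqrt(6)*y^6/720 - sqrt(2)*y^4/16


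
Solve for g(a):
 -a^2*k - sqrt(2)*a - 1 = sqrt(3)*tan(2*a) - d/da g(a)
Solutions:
 g(a) = C1 + a^3*k/3 + sqrt(2)*a^2/2 + a - sqrt(3)*log(cos(2*a))/2


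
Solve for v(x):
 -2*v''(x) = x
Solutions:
 v(x) = C1 + C2*x - x^3/12


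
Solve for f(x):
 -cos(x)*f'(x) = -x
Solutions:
 f(x) = C1 + Integral(x/cos(x), x)


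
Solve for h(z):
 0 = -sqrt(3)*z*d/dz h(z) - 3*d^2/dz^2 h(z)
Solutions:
 h(z) = C1 + C2*erf(sqrt(2)*3^(3/4)*z/6)


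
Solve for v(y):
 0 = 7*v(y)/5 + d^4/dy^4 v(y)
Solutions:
 v(y) = (C1*sin(sqrt(2)*5^(3/4)*7^(1/4)*y/10) + C2*cos(sqrt(2)*5^(3/4)*7^(1/4)*y/10))*exp(-sqrt(2)*5^(3/4)*7^(1/4)*y/10) + (C3*sin(sqrt(2)*5^(3/4)*7^(1/4)*y/10) + C4*cos(sqrt(2)*5^(3/4)*7^(1/4)*y/10))*exp(sqrt(2)*5^(3/4)*7^(1/4)*y/10)


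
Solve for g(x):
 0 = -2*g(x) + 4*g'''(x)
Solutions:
 g(x) = C3*exp(2^(2/3)*x/2) + (C1*sin(2^(2/3)*sqrt(3)*x/4) + C2*cos(2^(2/3)*sqrt(3)*x/4))*exp(-2^(2/3)*x/4)


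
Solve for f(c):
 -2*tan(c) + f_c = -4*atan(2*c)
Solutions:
 f(c) = C1 - 4*c*atan(2*c) + log(4*c^2 + 1) - 2*log(cos(c))


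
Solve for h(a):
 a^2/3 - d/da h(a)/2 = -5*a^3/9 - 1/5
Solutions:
 h(a) = C1 + 5*a^4/18 + 2*a^3/9 + 2*a/5


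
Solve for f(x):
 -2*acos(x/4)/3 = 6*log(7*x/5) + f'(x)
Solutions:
 f(x) = C1 - 6*x*log(x) - 2*x*acos(x/4)/3 - 6*x*log(7) + 6*x + 6*x*log(5) + 2*sqrt(16 - x^2)/3


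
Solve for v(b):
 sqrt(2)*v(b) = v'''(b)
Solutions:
 v(b) = C3*exp(2^(1/6)*b) + (C1*sin(2^(1/6)*sqrt(3)*b/2) + C2*cos(2^(1/6)*sqrt(3)*b/2))*exp(-2^(1/6)*b/2)


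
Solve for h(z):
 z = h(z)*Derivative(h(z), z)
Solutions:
 h(z) = -sqrt(C1 + z^2)
 h(z) = sqrt(C1 + z^2)


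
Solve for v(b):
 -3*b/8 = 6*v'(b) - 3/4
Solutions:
 v(b) = C1 - b^2/32 + b/8


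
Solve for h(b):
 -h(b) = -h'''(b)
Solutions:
 h(b) = C3*exp(b) + (C1*sin(sqrt(3)*b/2) + C2*cos(sqrt(3)*b/2))*exp(-b/2)


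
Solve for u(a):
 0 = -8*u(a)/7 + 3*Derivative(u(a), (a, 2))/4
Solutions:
 u(a) = C1*exp(-4*sqrt(42)*a/21) + C2*exp(4*sqrt(42)*a/21)


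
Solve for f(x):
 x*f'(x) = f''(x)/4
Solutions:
 f(x) = C1 + C2*erfi(sqrt(2)*x)


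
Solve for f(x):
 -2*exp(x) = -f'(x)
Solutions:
 f(x) = C1 + 2*exp(x)


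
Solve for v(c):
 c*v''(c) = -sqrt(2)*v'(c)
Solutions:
 v(c) = C1 + C2*c^(1 - sqrt(2))


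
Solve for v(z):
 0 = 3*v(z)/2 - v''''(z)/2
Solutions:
 v(z) = C1*exp(-3^(1/4)*z) + C2*exp(3^(1/4)*z) + C3*sin(3^(1/4)*z) + C4*cos(3^(1/4)*z)


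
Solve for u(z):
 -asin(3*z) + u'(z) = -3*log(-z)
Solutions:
 u(z) = C1 - 3*z*log(-z) + z*asin(3*z) + 3*z + sqrt(1 - 9*z^2)/3


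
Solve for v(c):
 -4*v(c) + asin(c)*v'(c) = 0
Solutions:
 v(c) = C1*exp(4*Integral(1/asin(c), c))


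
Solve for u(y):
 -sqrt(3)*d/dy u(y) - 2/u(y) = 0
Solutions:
 u(y) = -sqrt(C1 - 12*sqrt(3)*y)/3
 u(y) = sqrt(C1 - 12*sqrt(3)*y)/3


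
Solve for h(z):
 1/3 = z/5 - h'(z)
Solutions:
 h(z) = C1 + z^2/10 - z/3


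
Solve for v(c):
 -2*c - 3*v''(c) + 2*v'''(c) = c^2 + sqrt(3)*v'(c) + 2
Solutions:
 v(c) = C1 + C2*exp(c*(3 - sqrt(9 + 8*sqrt(3)))/4) + C3*exp(c*(3 + sqrt(9 + 8*sqrt(3)))/4) - sqrt(3)*c^3/9 - sqrt(3)*c^2/3 + c^2 - 8*sqrt(3)*c/3 + 2*c/3


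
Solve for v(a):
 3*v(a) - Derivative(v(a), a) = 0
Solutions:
 v(a) = C1*exp(3*a)


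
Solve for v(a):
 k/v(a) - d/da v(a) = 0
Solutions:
 v(a) = -sqrt(C1 + 2*a*k)
 v(a) = sqrt(C1 + 2*a*k)


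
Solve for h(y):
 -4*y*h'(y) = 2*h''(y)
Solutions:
 h(y) = C1 + C2*erf(y)


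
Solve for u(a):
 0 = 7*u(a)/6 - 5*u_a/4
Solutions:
 u(a) = C1*exp(14*a/15)


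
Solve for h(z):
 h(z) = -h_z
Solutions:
 h(z) = C1*exp(-z)


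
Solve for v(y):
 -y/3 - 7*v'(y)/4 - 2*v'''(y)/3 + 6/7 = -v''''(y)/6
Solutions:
 v(y) = C1 + C2*exp(y*(-2^(1/3)*(9*sqrt(7553) + 823)^(1/3) - 32*2^(2/3)/(9*sqrt(7553) + 823)^(1/3) + 16)/12)*sin(2^(1/3)*sqrt(3)*y*(-(9*sqrt(7553) + 823)^(1/3) + 32*2^(1/3)/(9*sqrt(7553) + 823)^(1/3))/12) + C3*exp(y*(-2^(1/3)*(9*sqrt(7553) + 823)^(1/3) - 32*2^(2/3)/(9*sqrt(7553) + 823)^(1/3) + 16)/12)*cos(2^(1/3)*sqrt(3)*y*(-(9*sqrt(7553) + 823)^(1/3) + 32*2^(1/3)/(9*sqrt(7553) + 823)^(1/3))/12) + C4*exp(y*(32*2^(2/3)/(9*sqrt(7553) + 823)^(1/3) + 8 + 2^(1/3)*(9*sqrt(7553) + 823)^(1/3))/6) - 2*y^2/21 + 24*y/49


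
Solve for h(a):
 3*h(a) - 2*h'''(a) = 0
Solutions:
 h(a) = C3*exp(2^(2/3)*3^(1/3)*a/2) + (C1*sin(2^(2/3)*3^(5/6)*a/4) + C2*cos(2^(2/3)*3^(5/6)*a/4))*exp(-2^(2/3)*3^(1/3)*a/4)


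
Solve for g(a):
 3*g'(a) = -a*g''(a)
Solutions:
 g(a) = C1 + C2/a^2


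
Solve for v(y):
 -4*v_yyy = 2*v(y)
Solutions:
 v(y) = C3*exp(-2^(2/3)*y/2) + (C1*sin(2^(2/3)*sqrt(3)*y/4) + C2*cos(2^(2/3)*sqrt(3)*y/4))*exp(2^(2/3)*y/4)


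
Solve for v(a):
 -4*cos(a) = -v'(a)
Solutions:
 v(a) = C1 + 4*sin(a)


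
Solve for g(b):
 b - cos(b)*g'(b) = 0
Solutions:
 g(b) = C1 + Integral(b/cos(b), b)


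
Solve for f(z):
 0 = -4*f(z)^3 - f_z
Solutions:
 f(z) = -sqrt(2)*sqrt(-1/(C1 - 4*z))/2
 f(z) = sqrt(2)*sqrt(-1/(C1 - 4*z))/2


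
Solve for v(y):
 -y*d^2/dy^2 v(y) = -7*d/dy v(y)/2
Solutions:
 v(y) = C1 + C2*y^(9/2)


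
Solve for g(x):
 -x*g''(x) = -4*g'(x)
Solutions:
 g(x) = C1 + C2*x^5


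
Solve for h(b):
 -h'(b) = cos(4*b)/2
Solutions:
 h(b) = C1 - sin(4*b)/8


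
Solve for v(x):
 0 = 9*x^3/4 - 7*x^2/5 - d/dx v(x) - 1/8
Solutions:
 v(x) = C1 + 9*x^4/16 - 7*x^3/15 - x/8


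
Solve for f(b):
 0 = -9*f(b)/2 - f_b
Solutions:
 f(b) = C1*exp(-9*b/2)


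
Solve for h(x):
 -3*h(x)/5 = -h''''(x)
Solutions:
 h(x) = C1*exp(-3^(1/4)*5^(3/4)*x/5) + C2*exp(3^(1/4)*5^(3/4)*x/5) + C3*sin(3^(1/4)*5^(3/4)*x/5) + C4*cos(3^(1/4)*5^(3/4)*x/5)


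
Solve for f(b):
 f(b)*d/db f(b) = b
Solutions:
 f(b) = -sqrt(C1 + b^2)
 f(b) = sqrt(C1 + b^2)


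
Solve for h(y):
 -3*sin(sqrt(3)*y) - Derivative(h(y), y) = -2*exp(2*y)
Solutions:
 h(y) = C1 + exp(2*y) + sqrt(3)*cos(sqrt(3)*y)


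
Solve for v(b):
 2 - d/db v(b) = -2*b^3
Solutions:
 v(b) = C1 + b^4/2 + 2*b


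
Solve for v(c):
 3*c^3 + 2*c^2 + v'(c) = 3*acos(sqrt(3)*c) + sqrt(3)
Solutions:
 v(c) = C1 - 3*c^4/4 - 2*c^3/3 + 3*c*acos(sqrt(3)*c) + sqrt(3)*c - sqrt(3)*sqrt(1 - 3*c^2)


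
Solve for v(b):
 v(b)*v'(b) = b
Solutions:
 v(b) = -sqrt(C1 + b^2)
 v(b) = sqrt(C1 + b^2)


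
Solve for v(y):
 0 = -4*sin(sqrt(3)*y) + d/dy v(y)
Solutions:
 v(y) = C1 - 4*sqrt(3)*cos(sqrt(3)*y)/3


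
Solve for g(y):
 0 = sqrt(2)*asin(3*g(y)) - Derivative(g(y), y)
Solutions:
 Integral(1/asin(3*_y), (_y, g(y))) = C1 + sqrt(2)*y


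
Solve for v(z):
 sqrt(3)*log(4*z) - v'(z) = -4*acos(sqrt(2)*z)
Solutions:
 v(z) = C1 + sqrt(3)*z*(log(z) - 1) + 4*z*acos(sqrt(2)*z) + 2*sqrt(3)*z*log(2) - 2*sqrt(2)*sqrt(1 - 2*z^2)


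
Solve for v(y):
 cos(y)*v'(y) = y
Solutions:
 v(y) = C1 + Integral(y/cos(y), y)


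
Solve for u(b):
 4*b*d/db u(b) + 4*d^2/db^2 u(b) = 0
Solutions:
 u(b) = C1 + C2*erf(sqrt(2)*b/2)


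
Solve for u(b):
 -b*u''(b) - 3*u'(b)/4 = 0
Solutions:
 u(b) = C1 + C2*b^(1/4)


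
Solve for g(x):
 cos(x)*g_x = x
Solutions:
 g(x) = C1 + Integral(x/cos(x), x)


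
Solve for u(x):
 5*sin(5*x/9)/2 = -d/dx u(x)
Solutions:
 u(x) = C1 + 9*cos(5*x/9)/2


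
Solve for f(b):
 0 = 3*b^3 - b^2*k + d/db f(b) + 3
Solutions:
 f(b) = C1 - 3*b^4/4 + b^3*k/3 - 3*b


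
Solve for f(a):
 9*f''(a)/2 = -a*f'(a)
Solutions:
 f(a) = C1 + C2*erf(a/3)


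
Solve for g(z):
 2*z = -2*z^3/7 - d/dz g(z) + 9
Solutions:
 g(z) = C1 - z^4/14 - z^2 + 9*z


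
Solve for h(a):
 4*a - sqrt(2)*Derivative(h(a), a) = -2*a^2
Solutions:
 h(a) = C1 + sqrt(2)*a^3/3 + sqrt(2)*a^2


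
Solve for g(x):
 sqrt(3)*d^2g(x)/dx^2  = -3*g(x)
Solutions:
 g(x) = C1*sin(3^(1/4)*x) + C2*cos(3^(1/4)*x)


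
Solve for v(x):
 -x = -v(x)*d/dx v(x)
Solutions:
 v(x) = -sqrt(C1 + x^2)
 v(x) = sqrt(C1 + x^2)


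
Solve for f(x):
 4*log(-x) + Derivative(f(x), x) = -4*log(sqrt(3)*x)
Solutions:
 f(x) = C1 - 8*x*log(x) + 2*x*(-log(3) + 4 - 2*I*pi)


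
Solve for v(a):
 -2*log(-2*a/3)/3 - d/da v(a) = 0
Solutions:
 v(a) = C1 - 2*a*log(-a)/3 + 2*a*(-log(2) + 1 + log(3))/3


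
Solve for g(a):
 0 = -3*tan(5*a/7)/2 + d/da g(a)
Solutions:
 g(a) = C1 - 21*log(cos(5*a/7))/10


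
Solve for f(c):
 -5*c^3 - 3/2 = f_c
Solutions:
 f(c) = C1 - 5*c^4/4 - 3*c/2


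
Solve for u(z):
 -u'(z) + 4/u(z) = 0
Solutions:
 u(z) = -sqrt(C1 + 8*z)
 u(z) = sqrt(C1 + 8*z)


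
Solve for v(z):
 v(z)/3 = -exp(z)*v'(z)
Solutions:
 v(z) = C1*exp(exp(-z)/3)


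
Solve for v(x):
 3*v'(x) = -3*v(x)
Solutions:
 v(x) = C1*exp(-x)


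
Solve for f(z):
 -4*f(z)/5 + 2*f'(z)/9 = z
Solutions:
 f(z) = C1*exp(18*z/5) - 5*z/4 - 25/72


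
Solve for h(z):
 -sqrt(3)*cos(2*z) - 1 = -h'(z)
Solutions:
 h(z) = C1 + z + sqrt(3)*sin(2*z)/2


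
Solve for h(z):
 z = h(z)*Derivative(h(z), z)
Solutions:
 h(z) = -sqrt(C1 + z^2)
 h(z) = sqrt(C1 + z^2)


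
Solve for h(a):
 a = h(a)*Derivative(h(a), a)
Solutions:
 h(a) = -sqrt(C1 + a^2)
 h(a) = sqrt(C1 + a^2)


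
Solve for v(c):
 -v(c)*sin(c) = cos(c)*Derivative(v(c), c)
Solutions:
 v(c) = C1*cos(c)


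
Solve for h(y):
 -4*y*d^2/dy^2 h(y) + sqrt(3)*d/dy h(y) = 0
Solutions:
 h(y) = C1 + C2*y^(sqrt(3)/4 + 1)


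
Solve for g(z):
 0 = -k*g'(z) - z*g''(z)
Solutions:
 g(z) = C1 + z^(1 - re(k))*(C2*sin(log(z)*Abs(im(k))) + C3*cos(log(z)*im(k)))


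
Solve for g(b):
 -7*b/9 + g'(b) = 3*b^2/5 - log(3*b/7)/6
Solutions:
 g(b) = C1 + b^3/5 + 7*b^2/18 - b*log(b)/6 - b*log(3)/6 + b/6 + b*log(7)/6


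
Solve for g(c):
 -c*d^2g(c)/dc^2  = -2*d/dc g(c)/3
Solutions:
 g(c) = C1 + C2*c^(5/3)


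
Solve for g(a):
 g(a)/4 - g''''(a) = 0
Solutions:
 g(a) = C1*exp(-sqrt(2)*a/2) + C2*exp(sqrt(2)*a/2) + C3*sin(sqrt(2)*a/2) + C4*cos(sqrt(2)*a/2)


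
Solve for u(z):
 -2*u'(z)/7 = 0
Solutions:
 u(z) = C1


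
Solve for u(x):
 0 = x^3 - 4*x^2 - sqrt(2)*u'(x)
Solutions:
 u(x) = C1 + sqrt(2)*x^4/8 - 2*sqrt(2)*x^3/3


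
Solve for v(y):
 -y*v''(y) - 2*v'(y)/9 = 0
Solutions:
 v(y) = C1 + C2*y^(7/9)


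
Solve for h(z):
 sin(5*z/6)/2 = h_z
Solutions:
 h(z) = C1 - 3*cos(5*z/6)/5


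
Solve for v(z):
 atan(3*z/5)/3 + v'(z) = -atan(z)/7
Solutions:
 v(z) = C1 - z*atan(3*z/5)/3 - z*atan(z)/7 + log(z^2 + 1)/14 + 5*log(9*z^2 + 25)/18


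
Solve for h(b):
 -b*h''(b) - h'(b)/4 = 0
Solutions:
 h(b) = C1 + C2*b^(3/4)


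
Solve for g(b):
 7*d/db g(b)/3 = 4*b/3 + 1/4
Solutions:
 g(b) = C1 + 2*b^2/7 + 3*b/28


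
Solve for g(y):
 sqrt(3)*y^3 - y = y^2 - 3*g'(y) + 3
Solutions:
 g(y) = C1 - sqrt(3)*y^4/12 + y^3/9 + y^2/6 + y


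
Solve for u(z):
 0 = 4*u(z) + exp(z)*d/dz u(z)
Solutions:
 u(z) = C1*exp(4*exp(-z))


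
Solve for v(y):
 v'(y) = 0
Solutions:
 v(y) = C1


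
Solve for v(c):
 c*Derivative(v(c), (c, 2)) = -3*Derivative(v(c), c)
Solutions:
 v(c) = C1 + C2/c^2


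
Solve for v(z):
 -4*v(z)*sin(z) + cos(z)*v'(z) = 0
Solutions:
 v(z) = C1/cos(z)^4


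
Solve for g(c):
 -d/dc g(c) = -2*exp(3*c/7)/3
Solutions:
 g(c) = C1 + 14*exp(3*c/7)/9


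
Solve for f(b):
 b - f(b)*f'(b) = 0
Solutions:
 f(b) = -sqrt(C1 + b^2)
 f(b) = sqrt(C1 + b^2)


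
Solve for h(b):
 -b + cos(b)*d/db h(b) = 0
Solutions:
 h(b) = C1 + Integral(b/cos(b), b)


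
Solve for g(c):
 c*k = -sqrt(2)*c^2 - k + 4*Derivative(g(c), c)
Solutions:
 g(c) = C1 + sqrt(2)*c^3/12 + c^2*k/8 + c*k/4


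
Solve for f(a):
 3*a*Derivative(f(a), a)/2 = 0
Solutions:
 f(a) = C1


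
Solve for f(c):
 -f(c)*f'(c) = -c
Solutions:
 f(c) = -sqrt(C1 + c^2)
 f(c) = sqrt(C1 + c^2)


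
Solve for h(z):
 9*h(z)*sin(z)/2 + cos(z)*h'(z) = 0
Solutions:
 h(z) = C1*cos(z)^(9/2)


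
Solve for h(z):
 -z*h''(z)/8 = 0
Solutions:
 h(z) = C1 + C2*z


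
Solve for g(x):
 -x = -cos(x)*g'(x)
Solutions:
 g(x) = C1 + Integral(x/cos(x), x)


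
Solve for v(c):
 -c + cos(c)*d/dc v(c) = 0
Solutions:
 v(c) = C1 + Integral(c/cos(c), c)


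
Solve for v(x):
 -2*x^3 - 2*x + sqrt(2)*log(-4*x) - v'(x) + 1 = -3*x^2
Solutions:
 v(x) = C1 - x^4/2 + x^3 - x^2 + sqrt(2)*x*log(-x) + x*(-sqrt(2) + 1 + 2*sqrt(2)*log(2))


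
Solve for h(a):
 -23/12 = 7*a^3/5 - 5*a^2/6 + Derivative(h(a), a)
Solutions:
 h(a) = C1 - 7*a^4/20 + 5*a^3/18 - 23*a/12


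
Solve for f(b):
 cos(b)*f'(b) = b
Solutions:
 f(b) = C1 + Integral(b/cos(b), b)


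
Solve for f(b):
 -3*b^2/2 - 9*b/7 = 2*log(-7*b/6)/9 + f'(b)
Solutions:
 f(b) = C1 - b^3/2 - 9*b^2/14 - 2*b*log(-b)/9 + 2*b*(-log(7) + 1 + log(6))/9


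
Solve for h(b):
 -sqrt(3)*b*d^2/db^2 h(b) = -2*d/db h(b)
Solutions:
 h(b) = C1 + C2*b^(1 + 2*sqrt(3)/3)


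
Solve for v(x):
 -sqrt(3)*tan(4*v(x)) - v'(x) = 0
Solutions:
 v(x) = -asin(C1*exp(-4*sqrt(3)*x))/4 + pi/4
 v(x) = asin(C1*exp(-4*sqrt(3)*x))/4


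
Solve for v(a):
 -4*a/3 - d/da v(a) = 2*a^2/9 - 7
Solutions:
 v(a) = C1 - 2*a^3/27 - 2*a^2/3 + 7*a


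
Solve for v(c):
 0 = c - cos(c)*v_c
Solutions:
 v(c) = C1 + Integral(c/cos(c), c)


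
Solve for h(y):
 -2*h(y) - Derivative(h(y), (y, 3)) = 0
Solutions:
 h(y) = C3*exp(-2^(1/3)*y) + (C1*sin(2^(1/3)*sqrt(3)*y/2) + C2*cos(2^(1/3)*sqrt(3)*y/2))*exp(2^(1/3)*y/2)


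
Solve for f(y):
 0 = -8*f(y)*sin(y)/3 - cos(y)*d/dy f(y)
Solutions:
 f(y) = C1*cos(y)^(8/3)


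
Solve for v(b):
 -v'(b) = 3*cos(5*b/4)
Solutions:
 v(b) = C1 - 12*sin(5*b/4)/5


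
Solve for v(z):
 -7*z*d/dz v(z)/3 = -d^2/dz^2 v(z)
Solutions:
 v(z) = C1 + C2*erfi(sqrt(42)*z/6)


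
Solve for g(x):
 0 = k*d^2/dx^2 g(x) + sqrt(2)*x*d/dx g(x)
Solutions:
 g(x) = C1 + C2*sqrt(k)*erf(2^(3/4)*x*sqrt(1/k)/2)


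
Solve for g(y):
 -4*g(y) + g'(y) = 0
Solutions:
 g(y) = C1*exp(4*y)


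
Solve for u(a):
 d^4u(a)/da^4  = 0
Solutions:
 u(a) = C1 + C2*a + C3*a^2 + C4*a^3


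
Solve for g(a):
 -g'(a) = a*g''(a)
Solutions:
 g(a) = C1 + C2*log(a)


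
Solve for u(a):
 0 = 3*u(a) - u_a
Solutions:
 u(a) = C1*exp(3*a)


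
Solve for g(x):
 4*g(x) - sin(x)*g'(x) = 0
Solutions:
 g(x) = C1*(cos(x)^2 - 2*cos(x) + 1)/(cos(x)^2 + 2*cos(x) + 1)


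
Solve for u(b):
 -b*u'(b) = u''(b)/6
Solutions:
 u(b) = C1 + C2*erf(sqrt(3)*b)


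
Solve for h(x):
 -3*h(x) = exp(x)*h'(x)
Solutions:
 h(x) = C1*exp(3*exp(-x))


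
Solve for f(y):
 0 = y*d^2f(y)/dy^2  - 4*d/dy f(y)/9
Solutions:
 f(y) = C1 + C2*y^(13/9)


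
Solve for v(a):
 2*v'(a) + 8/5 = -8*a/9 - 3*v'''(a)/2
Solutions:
 v(a) = C1 + C2*sin(2*sqrt(3)*a/3) + C3*cos(2*sqrt(3)*a/3) - 2*a^2/9 - 4*a/5


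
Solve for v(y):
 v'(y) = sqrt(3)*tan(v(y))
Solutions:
 v(y) = pi - asin(C1*exp(sqrt(3)*y))
 v(y) = asin(C1*exp(sqrt(3)*y))


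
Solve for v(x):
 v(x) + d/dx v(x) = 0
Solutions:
 v(x) = C1*exp(-x)


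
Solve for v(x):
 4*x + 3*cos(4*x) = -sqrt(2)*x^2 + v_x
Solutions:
 v(x) = C1 + sqrt(2)*x^3/3 + 2*x^2 + 3*sin(4*x)/4


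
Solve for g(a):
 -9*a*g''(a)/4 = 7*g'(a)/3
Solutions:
 g(a) = C1 + C2/a^(1/27)


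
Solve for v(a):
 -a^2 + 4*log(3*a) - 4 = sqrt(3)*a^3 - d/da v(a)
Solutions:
 v(a) = C1 + sqrt(3)*a^4/4 + a^3/3 - 4*a*log(a) - a*log(81) + 8*a


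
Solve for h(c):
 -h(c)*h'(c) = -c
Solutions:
 h(c) = -sqrt(C1 + c^2)
 h(c) = sqrt(C1 + c^2)


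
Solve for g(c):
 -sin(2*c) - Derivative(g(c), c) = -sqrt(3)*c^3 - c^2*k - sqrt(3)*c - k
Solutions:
 g(c) = C1 + sqrt(3)*c^4/4 + c^3*k/3 + sqrt(3)*c^2/2 + c*k + cos(2*c)/2


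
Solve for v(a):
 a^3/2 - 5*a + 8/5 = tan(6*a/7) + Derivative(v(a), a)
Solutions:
 v(a) = C1 + a^4/8 - 5*a^2/2 + 8*a/5 + 7*log(cos(6*a/7))/6


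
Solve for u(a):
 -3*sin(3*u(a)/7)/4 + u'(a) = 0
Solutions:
 -3*a/4 + 7*log(cos(3*u(a)/7) - 1)/6 - 7*log(cos(3*u(a)/7) + 1)/6 = C1


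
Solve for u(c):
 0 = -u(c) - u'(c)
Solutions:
 u(c) = C1*exp(-c)


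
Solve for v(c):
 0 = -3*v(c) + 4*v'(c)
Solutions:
 v(c) = C1*exp(3*c/4)


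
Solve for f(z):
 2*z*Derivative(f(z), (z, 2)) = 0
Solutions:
 f(z) = C1 + C2*z


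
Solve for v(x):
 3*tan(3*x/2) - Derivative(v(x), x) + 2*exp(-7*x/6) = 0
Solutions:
 v(x) = C1 + log(tan(3*x/2)^2 + 1) - 12*exp(-7*x/6)/7


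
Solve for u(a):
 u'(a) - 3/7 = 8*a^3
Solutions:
 u(a) = C1 + 2*a^4 + 3*a/7


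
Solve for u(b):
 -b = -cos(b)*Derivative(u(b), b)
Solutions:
 u(b) = C1 + Integral(b/cos(b), b)


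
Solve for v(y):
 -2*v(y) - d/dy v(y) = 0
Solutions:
 v(y) = C1*exp(-2*y)


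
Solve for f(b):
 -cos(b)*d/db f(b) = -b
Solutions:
 f(b) = C1 + Integral(b/cos(b), b)


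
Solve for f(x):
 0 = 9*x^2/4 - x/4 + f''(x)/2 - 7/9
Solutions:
 f(x) = C1 + C2*x - 3*x^4/8 + x^3/12 + 7*x^2/9


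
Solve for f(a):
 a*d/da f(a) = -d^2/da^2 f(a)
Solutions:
 f(a) = C1 + C2*erf(sqrt(2)*a/2)


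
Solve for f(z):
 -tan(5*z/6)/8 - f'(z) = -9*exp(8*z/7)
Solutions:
 f(z) = C1 + 63*exp(8*z/7)/8 + 3*log(cos(5*z/6))/20


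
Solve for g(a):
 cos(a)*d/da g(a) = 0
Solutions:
 g(a) = C1


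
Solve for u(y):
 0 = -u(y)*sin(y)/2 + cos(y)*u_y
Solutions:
 u(y) = C1/sqrt(cos(y))


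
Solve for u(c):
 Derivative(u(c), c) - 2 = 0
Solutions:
 u(c) = C1 + 2*c


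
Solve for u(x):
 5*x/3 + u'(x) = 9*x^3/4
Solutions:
 u(x) = C1 + 9*x^4/16 - 5*x^2/6


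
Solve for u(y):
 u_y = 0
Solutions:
 u(y) = C1


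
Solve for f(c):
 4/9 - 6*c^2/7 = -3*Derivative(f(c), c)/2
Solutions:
 f(c) = C1 + 4*c^3/21 - 8*c/27


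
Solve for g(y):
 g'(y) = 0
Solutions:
 g(y) = C1


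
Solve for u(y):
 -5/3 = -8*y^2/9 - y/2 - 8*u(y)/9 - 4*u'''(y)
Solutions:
 u(y) = C3*exp(-6^(1/3)*y/3) - y^2 - 9*y/16 + (C1*sin(2^(1/3)*3^(5/6)*y/6) + C2*cos(2^(1/3)*3^(5/6)*y/6))*exp(6^(1/3)*y/6) + 15/8


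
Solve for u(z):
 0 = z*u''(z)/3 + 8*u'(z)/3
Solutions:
 u(z) = C1 + C2/z^7


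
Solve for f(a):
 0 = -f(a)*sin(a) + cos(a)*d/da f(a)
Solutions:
 f(a) = C1/cos(a)


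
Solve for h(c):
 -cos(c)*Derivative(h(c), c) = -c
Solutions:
 h(c) = C1 + Integral(c/cos(c), c)


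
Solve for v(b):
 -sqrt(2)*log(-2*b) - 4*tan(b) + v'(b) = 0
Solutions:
 v(b) = C1 + sqrt(2)*b*(log(-b) - 1) + sqrt(2)*b*log(2) - 4*log(cos(b))


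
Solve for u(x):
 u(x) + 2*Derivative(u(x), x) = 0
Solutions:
 u(x) = C1*exp(-x/2)


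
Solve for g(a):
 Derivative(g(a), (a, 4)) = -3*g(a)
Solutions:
 g(a) = (C1*sin(sqrt(2)*3^(1/4)*a/2) + C2*cos(sqrt(2)*3^(1/4)*a/2))*exp(-sqrt(2)*3^(1/4)*a/2) + (C3*sin(sqrt(2)*3^(1/4)*a/2) + C4*cos(sqrt(2)*3^(1/4)*a/2))*exp(sqrt(2)*3^(1/4)*a/2)


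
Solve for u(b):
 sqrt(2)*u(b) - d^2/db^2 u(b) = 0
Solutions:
 u(b) = C1*exp(-2^(1/4)*b) + C2*exp(2^(1/4)*b)


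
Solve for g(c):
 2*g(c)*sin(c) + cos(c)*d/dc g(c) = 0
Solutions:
 g(c) = C1*cos(c)^2


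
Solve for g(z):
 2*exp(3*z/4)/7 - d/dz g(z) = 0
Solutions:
 g(z) = C1 + 8*exp(3*z/4)/21


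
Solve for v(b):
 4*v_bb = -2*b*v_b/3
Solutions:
 v(b) = C1 + C2*erf(sqrt(3)*b/6)


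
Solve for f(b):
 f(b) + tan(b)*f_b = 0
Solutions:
 f(b) = C1/sin(b)


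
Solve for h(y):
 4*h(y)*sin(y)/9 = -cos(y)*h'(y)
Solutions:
 h(y) = C1*cos(y)^(4/9)


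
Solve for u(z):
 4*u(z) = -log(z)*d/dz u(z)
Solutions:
 u(z) = C1*exp(-4*li(z))


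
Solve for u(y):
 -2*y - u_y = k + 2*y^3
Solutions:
 u(y) = C1 - k*y - y^4/2 - y^2


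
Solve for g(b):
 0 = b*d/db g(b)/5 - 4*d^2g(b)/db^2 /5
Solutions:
 g(b) = C1 + C2*erfi(sqrt(2)*b/4)


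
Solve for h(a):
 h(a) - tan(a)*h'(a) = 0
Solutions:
 h(a) = C1*sin(a)


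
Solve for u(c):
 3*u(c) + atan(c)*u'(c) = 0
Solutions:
 u(c) = C1*exp(-3*Integral(1/atan(c), c))


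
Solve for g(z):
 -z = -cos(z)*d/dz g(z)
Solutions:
 g(z) = C1 + Integral(z/cos(z), z)


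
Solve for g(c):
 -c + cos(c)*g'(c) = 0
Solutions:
 g(c) = C1 + Integral(c/cos(c), c)


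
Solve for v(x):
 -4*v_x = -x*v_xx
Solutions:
 v(x) = C1 + C2*x^5


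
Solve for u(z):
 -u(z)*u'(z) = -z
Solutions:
 u(z) = -sqrt(C1 + z^2)
 u(z) = sqrt(C1 + z^2)


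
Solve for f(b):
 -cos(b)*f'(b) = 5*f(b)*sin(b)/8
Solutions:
 f(b) = C1*cos(b)^(5/8)


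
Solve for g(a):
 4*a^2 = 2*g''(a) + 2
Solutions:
 g(a) = C1 + C2*a + a^4/6 - a^2/2


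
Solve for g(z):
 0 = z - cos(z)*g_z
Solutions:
 g(z) = C1 + Integral(z/cos(z), z)


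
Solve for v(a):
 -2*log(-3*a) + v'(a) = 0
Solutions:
 v(a) = C1 + 2*a*log(-a) + 2*a*(-1 + log(3))


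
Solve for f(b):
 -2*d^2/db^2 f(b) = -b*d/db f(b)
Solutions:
 f(b) = C1 + C2*erfi(b/2)


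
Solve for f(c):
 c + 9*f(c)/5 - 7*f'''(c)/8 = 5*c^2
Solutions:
 f(c) = C3*exp(2*105^(2/3)*c/35) + 25*c^2/9 - 5*c/9 + (C1*sin(3*3^(1/6)*35^(2/3)*c/35) + C2*cos(3*3^(1/6)*35^(2/3)*c/35))*exp(-105^(2/3)*c/35)


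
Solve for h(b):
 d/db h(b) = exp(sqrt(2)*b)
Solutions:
 h(b) = C1 + sqrt(2)*exp(sqrt(2)*b)/2


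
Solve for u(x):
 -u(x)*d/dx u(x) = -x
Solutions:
 u(x) = -sqrt(C1 + x^2)
 u(x) = sqrt(C1 + x^2)


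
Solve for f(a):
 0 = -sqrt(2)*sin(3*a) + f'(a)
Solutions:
 f(a) = C1 - sqrt(2)*cos(3*a)/3


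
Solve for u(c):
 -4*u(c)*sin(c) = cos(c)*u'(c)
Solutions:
 u(c) = C1*cos(c)^4


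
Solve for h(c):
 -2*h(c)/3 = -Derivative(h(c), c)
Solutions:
 h(c) = C1*exp(2*c/3)


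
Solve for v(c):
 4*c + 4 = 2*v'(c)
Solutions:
 v(c) = C1 + c^2 + 2*c


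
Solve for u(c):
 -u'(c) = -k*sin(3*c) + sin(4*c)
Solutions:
 u(c) = C1 - k*cos(3*c)/3 + cos(4*c)/4


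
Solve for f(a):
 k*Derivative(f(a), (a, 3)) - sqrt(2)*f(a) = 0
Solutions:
 f(a) = C1*exp(2^(1/6)*a*(1/k)^(1/3)) + C2*exp(2^(1/6)*a*(-1 + sqrt(3)*I)*(1/k)^(1/3)/2) + C3*exp(-2^(1/6)*a*(1 + sqrt(3)*I)*(1/k)^(1/3)/2)


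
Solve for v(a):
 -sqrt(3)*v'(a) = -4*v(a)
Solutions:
 v(a) = C1*exp(4*sqrt(3)*a/3)


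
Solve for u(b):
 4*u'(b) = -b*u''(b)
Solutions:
 u(b) = C1 + C2/b^3


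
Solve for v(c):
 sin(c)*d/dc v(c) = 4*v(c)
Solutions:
 v(c) = C1*(cos(c)^2 - 2*cos(c) + 1)/(cos(c)^2 + 2*cos(c) + 1)


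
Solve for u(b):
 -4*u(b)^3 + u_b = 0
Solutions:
 u(b) = -sqrt(2)*sqrt(-1/(C1 + 4*b))/2
 u(b) = sqrt(2)*sqrt(-1/(C1 + 4*b))/2


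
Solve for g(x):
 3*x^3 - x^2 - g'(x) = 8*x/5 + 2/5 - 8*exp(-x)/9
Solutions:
 g(x) = C1 + 3*x^4/4 - x^3/3 - 4*x^2/5 - 2*x/5 - 8*exp(-x)/9


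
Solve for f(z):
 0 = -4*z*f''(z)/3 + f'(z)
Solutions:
 f(z) = C1 + C2*z^(7/4)


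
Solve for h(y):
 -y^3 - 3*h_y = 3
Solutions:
 h(y) = C1 - y^4/12 - y


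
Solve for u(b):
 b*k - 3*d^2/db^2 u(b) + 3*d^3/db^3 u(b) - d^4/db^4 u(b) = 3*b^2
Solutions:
 u(b) = C1 + C2*b - b^4/12 + b^3*(k - 6)/18 + b^2*(k - 4)/6 + (C3*sin(sqrt(3)*b/2) + C4*cos(sqrt(3)*b/2))*exp(3*b/2)


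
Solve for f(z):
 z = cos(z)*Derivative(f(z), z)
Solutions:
 f(z) = C1 + Integral(z/cos(z), z)


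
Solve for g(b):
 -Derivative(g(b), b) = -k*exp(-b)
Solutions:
 g(b) = C1 - k*exp(-b)


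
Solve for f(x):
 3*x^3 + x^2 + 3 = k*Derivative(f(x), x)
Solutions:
 f(x) = C1 + 3*x^4/(4*k) + x^3/(3*k) + 3*x/k


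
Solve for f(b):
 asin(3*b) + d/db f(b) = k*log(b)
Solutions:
 f(b) = C1 + b*k*(log(b) - 1) - b*asin(3*b) - sqrt(1 - 9*b^2)/3


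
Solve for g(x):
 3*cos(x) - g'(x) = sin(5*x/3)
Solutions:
 g(x) = C1 + 3*sin(x) + 3*cos(5*x/3)/5


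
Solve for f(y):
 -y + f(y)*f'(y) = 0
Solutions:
 f(y) = -sqrt(C1 + y^2)
 f(y) = sqrt(C1 + y^2)


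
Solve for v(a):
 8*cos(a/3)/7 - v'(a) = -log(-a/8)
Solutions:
 v(a) = C1 + a*log(-a) - 3*a*log(2) - a + 24*sin(a/3)/7


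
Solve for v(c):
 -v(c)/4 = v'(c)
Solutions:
 v(c) = C1*exp(-c/4)


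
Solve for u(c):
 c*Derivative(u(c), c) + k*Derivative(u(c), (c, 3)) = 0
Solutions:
 u(c) = C1 + Integral(C2*airyai(c*(-1/k)^(1/3)) + C3*airybi(c*(-1/k)^(1/3)), c)


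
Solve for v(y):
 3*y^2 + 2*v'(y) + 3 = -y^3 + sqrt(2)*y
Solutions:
 v(y) = C1 - y^4/8 - y^3/2 + sqrt(2)*y^2/4 - 3*y/2


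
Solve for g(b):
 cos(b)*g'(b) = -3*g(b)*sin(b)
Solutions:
 g(b) = C1*cos(b)^3


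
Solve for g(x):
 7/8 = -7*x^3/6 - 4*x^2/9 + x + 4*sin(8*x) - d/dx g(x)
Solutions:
 g(x) = C1 - 7*x^4/24 - 4*x^3/27 + x^2/2 - 7*x/8 - cos(8*x)/2


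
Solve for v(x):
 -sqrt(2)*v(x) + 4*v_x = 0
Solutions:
 v(x) = C1*exp(sqrt(2)*x/4)


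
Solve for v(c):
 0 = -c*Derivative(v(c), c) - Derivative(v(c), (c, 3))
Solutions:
 v(c) = C1 + Integral(C2*airyai(-c) + C3*airybi(-c), c)


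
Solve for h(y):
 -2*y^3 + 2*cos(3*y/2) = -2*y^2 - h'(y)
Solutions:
 h(y) = C1 + y^4/2 - 2*y^3/3 - 4*sin(3*y/2)/3


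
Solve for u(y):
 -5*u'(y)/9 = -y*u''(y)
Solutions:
 u(y) = C1 + C2*y^(14/9)


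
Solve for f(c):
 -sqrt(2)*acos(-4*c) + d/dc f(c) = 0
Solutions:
 f(c) = C1 + sqrt(2)*(c*acos(-4*c) + sqrt(1 - 16*c^2)/4)


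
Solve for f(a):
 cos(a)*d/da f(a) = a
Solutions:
 f(a) = C1 + Integral(a/cos(a), a)


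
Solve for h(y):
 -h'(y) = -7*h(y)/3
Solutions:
 h(y) = C1*exp(7*y/3)


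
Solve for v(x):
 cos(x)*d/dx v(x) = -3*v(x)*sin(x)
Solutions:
 v(x) = C1*cos(x)^3


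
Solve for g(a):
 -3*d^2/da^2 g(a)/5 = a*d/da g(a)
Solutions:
 g(a) = C1 + C2*erf(sqrt(30)*a/6)


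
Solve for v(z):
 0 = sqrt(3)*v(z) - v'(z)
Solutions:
 v(z) = C1*exp(sqrt(3)*z)


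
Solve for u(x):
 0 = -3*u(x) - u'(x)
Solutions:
 u(x) = C1*exp(-3*x)


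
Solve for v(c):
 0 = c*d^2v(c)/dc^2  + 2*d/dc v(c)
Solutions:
 v(c) = C1 + C2/c


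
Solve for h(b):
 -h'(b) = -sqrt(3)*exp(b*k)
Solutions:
 h(b) = C1 + sqrt(3)*exp(b*k)/k


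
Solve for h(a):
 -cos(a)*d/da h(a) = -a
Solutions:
 h(a) = C1 + Integral(a/cos(a), a)


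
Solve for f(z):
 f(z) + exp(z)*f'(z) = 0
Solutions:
 f(z) = C1*exp(exp(-z))


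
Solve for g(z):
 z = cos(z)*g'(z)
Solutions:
 g(z) = C1 + Integral(z/cos(z), z)


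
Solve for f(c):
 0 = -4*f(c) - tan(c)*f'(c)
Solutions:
 f(c) = C1/sin(c)^4


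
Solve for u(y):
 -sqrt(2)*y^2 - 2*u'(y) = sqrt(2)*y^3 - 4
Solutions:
 u(y) = C1 - sqrt(2)*y^4/8 - sqrt(2)*y^3/6 + 2*y


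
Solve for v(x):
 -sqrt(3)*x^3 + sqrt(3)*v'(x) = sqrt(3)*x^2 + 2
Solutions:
 v(x) = C1 + x^4/4 + x^3/3 + 2*sqrt(3)*x/3


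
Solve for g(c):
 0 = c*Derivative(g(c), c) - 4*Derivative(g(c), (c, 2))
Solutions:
 g(c) = C1 + C2*erfi(sqrt(2)*c/4)


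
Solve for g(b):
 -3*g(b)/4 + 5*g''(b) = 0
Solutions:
 g(b) = C1*exp(-sqrt(15)*b/10) + C2*exp(sqrt(15)*b/10)


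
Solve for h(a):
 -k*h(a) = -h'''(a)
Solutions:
 h(a) = C1*exp(a*k^(1/3)) + C2*exp(a*k^(1/3)*(-1 + sqrt(3)*I)/2) + C3*exp(-a*k^(1/3)*(1 + sqrt(3)*I)/2)


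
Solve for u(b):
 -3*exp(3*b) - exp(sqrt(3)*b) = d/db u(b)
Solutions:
 u(b) = C1 - exp(3*b) - sqrt(3)*exp(sqrt(3)*b)/3


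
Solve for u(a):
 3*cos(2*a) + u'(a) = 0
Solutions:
 u(a) = C1 - 3*sin(2*a)/2


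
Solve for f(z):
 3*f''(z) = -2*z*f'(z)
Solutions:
 f(z) = C1 + C2*erf(sqrt(3)*z/3)


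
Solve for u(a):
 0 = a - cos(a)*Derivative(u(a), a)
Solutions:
 u(a) = C1 + Integral(a/cos(a), a)


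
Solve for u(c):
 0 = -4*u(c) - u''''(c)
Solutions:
 u(c) = (C1*sin(c) + C2*cos(c))*exp(-c) + (C3*sin(c) + C4*cos(c))*exp(c)


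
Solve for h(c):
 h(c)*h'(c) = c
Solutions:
 h(c) = -sqrt(C1 + c^2)
 h(c) = sqrt(C1 + c^2)


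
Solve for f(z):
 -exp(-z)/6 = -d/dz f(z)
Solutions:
 f(z) = C1 - exp(-z)/6


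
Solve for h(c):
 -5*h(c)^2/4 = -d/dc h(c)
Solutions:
 h(c) = -4/(C1 + 5*c)


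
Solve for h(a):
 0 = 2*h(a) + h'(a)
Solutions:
 h(a) = C1*exp(-2*a)


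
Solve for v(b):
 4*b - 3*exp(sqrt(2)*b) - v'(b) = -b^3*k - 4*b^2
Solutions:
 v(b) = C1 + b^4*k/4 + 4*b^3/3 + 2*b^2 - 3*sqrt(2)*exp(sqrt(2)*b)/2


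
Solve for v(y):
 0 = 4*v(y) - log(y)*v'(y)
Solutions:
 v(y) = C1*exp(4*li(y))


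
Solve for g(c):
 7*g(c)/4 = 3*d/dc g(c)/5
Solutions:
 g(c) = C1*exp(35*c/12)


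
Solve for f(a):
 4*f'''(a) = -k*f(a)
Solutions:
 f(a) = C1*exp(2^(1/3)*a*(-k)^(1/3)/2) + C2*exp(2^(1/3)*a*(-k)^(1/3)*(-1 + sqrt(3)*I)/4) + C3*exp(-2^(1/3)*a*(-k)^(1/3)*(1 + sqrt(3)*I)/4)


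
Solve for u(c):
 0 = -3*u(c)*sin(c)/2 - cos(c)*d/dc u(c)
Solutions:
 u(c) = C1*cos(c)^(3/2)


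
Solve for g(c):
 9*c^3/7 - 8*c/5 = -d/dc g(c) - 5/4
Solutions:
 g(c) = C1 - 9*c^4/28 + 4*c^2/5 - 5*c/4


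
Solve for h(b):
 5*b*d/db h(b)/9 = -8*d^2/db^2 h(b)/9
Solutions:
 h(b) = C1 + C2*erf(sqrt(5)*b/4)


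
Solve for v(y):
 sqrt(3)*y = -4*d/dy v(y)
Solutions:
 v(y) = C1 - sqrt(3)*y^2/8


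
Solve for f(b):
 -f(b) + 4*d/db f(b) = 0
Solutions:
 f(b) = C1*exp(b/4)


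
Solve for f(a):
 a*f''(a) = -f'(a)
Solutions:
 f(a) = C1 + C2*log(a)


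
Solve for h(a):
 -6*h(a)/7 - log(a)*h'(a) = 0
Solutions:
 h(a) = C1*exp(-6*li(a)/7)


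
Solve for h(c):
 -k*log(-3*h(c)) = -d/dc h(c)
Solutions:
 Integral(1/(log(-_y) + log(3)), (_y, h(c))) = C1 + c*k


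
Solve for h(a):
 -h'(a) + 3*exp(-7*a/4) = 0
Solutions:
 h(a) = C1 - 12*exp(-7*a/4)/7


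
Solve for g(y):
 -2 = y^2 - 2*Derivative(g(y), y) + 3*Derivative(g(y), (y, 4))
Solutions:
 g(y) = C1 + C4*exp(2^(1/3)*3^(2/3)*y/3) + y^3/6 + y + (C2*sin(2^(1/3)*3^(1/6)*y/2) + C3*cos(2^(1/3)*3^(1/6)*y/2))*exp(-2^(1/3)*3^(2/3)*y/6)


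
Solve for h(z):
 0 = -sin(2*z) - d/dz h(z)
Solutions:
 h(z) = C1 + cos(2*z)/2
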